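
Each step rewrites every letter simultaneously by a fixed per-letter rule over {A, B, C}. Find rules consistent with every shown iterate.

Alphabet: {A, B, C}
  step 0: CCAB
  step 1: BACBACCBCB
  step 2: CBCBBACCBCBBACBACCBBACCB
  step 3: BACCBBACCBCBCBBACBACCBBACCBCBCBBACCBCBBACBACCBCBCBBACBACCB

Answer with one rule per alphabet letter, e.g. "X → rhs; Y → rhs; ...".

A->CB, B->CB, C->BAC

  step 2 ⇒ step 3: CBCBBACCBCBBACBACCBBACCB ⇒ BAC·CB·BAC·CB·CB·CB·BAC·BAC·CB·BAC·CB·CB·CB·BAC·CB·CB·BAC·BAC·CB·CB·CB·BAC·BAC·CB
    A ↦ CB
    B ↦ CB
    C ↦ BAC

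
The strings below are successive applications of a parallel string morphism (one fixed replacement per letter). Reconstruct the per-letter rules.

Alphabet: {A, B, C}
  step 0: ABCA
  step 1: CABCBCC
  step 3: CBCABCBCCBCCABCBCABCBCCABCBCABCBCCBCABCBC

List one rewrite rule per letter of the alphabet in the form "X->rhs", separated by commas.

  step 0 ⇒ step 1: ABCA ⇒ C·AB·CBC·C
    A ↦ C
    B ↦ AB
    C ↦ CBC

A->C, B->AB, C->CBC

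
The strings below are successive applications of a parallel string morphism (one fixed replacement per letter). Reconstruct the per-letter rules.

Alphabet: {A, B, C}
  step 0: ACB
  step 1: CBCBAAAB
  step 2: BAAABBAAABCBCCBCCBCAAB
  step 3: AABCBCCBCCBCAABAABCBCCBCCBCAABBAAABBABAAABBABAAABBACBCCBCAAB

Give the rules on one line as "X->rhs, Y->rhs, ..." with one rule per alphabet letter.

A->CBC, B->AAB, C->BA

  step 2 ⇒ step 3: BAAABBAAABCBCCBCCBCAAB ⇒ AAB·CBC·CBC·CBC·AAB·AAB·CBC·CBC·CBC·AAB·BA·AAB·BA·BA·AAB·BA·BA·AAB·BA·CBC·CBC·AAB
    A ↦ CBC
    B ↦ AAB
    C ↦ BA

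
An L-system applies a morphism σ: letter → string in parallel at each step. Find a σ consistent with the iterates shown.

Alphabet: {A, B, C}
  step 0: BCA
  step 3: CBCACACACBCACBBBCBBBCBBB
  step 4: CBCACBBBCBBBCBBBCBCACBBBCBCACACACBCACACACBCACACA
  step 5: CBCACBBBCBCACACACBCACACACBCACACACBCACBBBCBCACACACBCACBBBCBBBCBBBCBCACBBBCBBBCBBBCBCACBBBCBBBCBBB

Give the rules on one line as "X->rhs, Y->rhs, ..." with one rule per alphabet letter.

A->BB, B->CA, C->CB

  step 4 ⇒ step 5: CBCACBBBCBBBCBBBCBCACBBBCBCACACACBCACACACBCACACA ⇒ CB·CA·CB·BB·CB·CA·CA·CA·CB·CA·CA·CA·CB·CA·CA·CA·CB·CA·CB·BB·CB·CA·CA·CA·CB·CA·CB·BB·CB·BB·CB·BB·CB·CA·CB·BB·CB·BB·CB·BB·CB·CA·CB·BB·CB·BB·CB·BB
    A ↦ BB
    B ↦ CA
    C ↦ CB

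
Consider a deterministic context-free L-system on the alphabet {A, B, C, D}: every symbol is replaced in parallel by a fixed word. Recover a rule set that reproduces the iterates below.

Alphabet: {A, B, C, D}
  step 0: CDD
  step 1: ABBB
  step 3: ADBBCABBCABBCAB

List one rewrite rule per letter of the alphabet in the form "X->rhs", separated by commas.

A->AD, B->BC, C->AB, D->B

  step 0 ⇒ step 1: CDD ⇒ AB·B·B
    C ↦ AB
    D ↦ B
    A ↦ AD  (constrained at step 1)
    B ↦ BC  (constrained at step 1)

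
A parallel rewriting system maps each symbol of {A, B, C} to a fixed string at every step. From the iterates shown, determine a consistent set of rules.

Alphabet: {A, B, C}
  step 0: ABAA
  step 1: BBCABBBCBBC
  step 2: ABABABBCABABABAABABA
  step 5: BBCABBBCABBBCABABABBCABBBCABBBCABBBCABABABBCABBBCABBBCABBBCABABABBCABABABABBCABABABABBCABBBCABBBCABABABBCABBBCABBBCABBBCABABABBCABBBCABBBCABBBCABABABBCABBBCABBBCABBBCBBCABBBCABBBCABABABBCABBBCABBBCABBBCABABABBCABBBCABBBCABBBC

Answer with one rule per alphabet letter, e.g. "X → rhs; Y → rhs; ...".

  step 1 ⇒ step 2: BBCABBBCBBC ⇒ AB·AB·A·BBC·AB·AB·AB·A·AB·AB·A
    A ↦ BBC
    B ↦ AB
    C ↦ A

A->BBC, B->AB, C->A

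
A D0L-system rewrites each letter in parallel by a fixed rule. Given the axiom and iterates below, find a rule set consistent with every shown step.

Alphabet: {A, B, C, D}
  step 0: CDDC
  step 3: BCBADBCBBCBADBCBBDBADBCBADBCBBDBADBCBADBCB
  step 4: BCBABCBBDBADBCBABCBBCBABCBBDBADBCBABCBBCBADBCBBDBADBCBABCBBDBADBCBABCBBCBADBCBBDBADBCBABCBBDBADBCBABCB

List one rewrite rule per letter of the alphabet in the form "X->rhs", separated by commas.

  step 3 ⇒ step 4: BCBADBCBBCBADBCBBDBADBCBADBCBBDBADBCBADBCB ⇒ BCB·A·BCB·BDB·AD·BCB·A·BCB·BCB·A·BCB·BDB·AD·BCB·A·BCB·BCB·AD·BCB·BDB·AD·BCB·A·BCB·BDB·AD·BCB·A·BCB·BCB·AD·BCB·BDB·AD·BCB·A·BCB·BDB·AD·BCB·A·BCB
    A ↦ BDB
    B ↦ BCB
    C ↦ A
    D ↦ AD

A->BDB, B->BCB, C->A, D->AD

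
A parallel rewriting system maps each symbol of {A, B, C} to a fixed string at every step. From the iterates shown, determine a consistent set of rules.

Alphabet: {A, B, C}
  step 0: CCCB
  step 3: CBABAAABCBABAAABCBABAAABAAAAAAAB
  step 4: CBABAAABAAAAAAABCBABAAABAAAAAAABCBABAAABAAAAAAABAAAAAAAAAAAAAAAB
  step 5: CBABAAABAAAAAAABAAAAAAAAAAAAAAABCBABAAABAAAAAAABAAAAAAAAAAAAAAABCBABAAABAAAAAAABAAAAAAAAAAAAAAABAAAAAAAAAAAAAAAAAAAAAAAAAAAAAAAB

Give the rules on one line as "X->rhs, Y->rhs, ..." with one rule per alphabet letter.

A->AA, B->AB, C->CB

  step 4 ⇒ step 5: CBABAAABAAAAAAABCBABAAABAAAAAAABCBABAAABAAAAAAABAAAAAAAAAAAAAAAB ⇒ CB·AB·AA·AB·AA·AA·AA·AB·AA·AA·AA·AA·AA·AA·AA·AB·CB·AB·AA·AB·AA·AA·AA·AB·AA·AA·AA·AA·AA·AA·AA·AB·CB·AB·AA·AB·AA·AA·AA·AB·AA·AA·AA·AA·AA·AA·AA·AB·AA·AA·AA·AA·AA·AA·AA·AA·AA·AA·AA·AA·AA·AA·AA·AB
    A ↦ AA
    B ↦ AB
    C ↦ CB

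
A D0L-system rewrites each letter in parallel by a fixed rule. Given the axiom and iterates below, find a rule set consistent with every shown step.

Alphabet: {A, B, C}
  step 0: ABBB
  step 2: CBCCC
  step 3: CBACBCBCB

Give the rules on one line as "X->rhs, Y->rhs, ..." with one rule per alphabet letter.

A->C, B->A, C->CB

  step 2 ⇒ step 3: CBCCC ⇒ CB·A·CB·CB·CB
    B ↦ A
    C ↦ CB
    A ↦ C  (constrained at step 0)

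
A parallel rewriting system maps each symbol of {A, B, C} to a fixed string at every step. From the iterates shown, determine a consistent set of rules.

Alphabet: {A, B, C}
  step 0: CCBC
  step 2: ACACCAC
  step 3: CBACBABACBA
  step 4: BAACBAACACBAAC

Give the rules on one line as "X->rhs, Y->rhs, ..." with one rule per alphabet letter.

A->C, B->A, C->BA

  step 3 ⇒ step 4: CBACBABACBA ⇒ BA·A·C·BA·A·C·A·C·BA·A·C
    A ↦ C
    B ↦ A
    C ↦ BA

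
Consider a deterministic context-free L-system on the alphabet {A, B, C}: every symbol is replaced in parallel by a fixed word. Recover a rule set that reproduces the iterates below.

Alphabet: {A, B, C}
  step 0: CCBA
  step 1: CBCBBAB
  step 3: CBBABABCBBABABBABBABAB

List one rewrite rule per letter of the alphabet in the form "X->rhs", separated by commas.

  step 0 ⇒ step 1: CCBA ⇒ CB·CB·BA·B
    A ↦ B
    B ↦ BA
    C ↦ CB

A->B, B->BA, C->CB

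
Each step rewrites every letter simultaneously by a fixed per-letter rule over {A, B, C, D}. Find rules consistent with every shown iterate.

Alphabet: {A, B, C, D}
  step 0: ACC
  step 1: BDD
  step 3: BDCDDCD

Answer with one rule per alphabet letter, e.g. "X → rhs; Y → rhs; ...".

  step 0 ⇒ step 1: ACC ⇒ B·D·D
    A ↦ B
    C ↦ D
    B ↦ A  (constrained at step 1)
    D ↦ CD  (constrained at step 1)

A->B, B->A, C->D, D->CD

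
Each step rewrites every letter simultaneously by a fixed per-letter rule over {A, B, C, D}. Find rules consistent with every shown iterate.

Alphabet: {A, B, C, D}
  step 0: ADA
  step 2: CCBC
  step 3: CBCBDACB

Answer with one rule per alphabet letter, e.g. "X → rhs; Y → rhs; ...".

  step 2 ⇒ step 3: CCBC ⇒ CB·CB·DA·CB
    B ↦ DA
    C ↦ CB
    A ↦ D  (constrained at step 0)
    D ↦ C  (constrained at step 0)

A->D, B->DA, C->CB, D->C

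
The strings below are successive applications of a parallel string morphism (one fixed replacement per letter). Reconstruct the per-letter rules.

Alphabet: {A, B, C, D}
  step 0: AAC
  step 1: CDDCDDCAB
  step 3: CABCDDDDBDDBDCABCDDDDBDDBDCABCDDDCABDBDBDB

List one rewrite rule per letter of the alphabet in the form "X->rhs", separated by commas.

  step 0 ⇒ step 1: AAC ⇒ CDD·CDD·CAB
    A ↦ CDD
    C ↦ CAB
    B ↦ D  (constrained at step 1)
    D ↦ DB  (constrained at step 1)

A->CDD, B->D, C->CAB, D->DB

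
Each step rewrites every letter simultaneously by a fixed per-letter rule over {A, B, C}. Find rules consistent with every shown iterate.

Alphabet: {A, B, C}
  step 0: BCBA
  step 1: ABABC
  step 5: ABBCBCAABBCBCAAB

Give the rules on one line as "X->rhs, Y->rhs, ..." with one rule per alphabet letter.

  step 0 ⇒ step 1: BCBA ⇒ A·B·A·BC
    A ↦ BC
    B ↦ A
    C ↦ B

A->BC, B->A, C->B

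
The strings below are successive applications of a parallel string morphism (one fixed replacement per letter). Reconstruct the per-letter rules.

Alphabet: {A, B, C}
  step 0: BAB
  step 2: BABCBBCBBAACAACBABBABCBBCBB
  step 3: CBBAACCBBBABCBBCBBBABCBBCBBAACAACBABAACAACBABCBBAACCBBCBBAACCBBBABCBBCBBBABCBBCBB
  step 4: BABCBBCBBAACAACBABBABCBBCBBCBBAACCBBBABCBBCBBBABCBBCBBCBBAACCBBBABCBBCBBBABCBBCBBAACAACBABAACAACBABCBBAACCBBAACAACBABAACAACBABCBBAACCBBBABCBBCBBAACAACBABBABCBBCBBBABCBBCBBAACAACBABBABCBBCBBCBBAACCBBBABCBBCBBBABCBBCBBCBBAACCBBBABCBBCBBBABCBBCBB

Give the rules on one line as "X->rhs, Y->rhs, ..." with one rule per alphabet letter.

  step 3 ⇒ step 4: CBBAACCBBBABCBBCBBBABCBBCBBAACAACBABAACAACBABCBBAACCBBCBBAACCBBBABCBBCBBBABCBBCBB ⇒ BAB·CBB·CBB·AAC·AAC·BAB·BAB·CBB·CBB·CBB·AAC·CBB·BAB·CBB·CBB·BAB·CBB·CBB·CBB·AAC·CBB·BAB·CBB·CBB·BAB·CBB·CBB·AAC·AAC·BAB·AAC·AAC·BAB·CBB·AAC·CBB·AAC·AAC·BAB·AAC·AAC·BAB·CBB·AAC·CBB·BAB·CBB·CBB·AAC·AAC·BAB·BAB·CBB·CBB·BAB·CBB·CBB·AAC·AAC·BAB·BAB·CBB·CBB·CBB·AAC·CBB·BAB·CBB·CBB·BAB·CBB·CBB·CBB·AAC·CBB·BAB·CBB·CBB·BAB·CBB·CBB
    A ↦ AAC
    B ↦ CBB
    C ↦ BAB

A->AAC, B->CBB, C->BAB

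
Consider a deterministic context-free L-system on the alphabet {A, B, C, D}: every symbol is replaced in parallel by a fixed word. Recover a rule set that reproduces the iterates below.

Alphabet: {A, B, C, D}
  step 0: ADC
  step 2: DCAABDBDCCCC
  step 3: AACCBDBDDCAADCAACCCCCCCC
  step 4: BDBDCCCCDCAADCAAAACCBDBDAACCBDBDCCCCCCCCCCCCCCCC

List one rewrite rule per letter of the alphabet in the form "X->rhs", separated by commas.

  step 3 ⇒ step 4: AACCBDBDDCAADCAACCCCCCCC ⇒ BD·BD·CC·CC·DC·AA·DC·AA·AA·CC·BD·BD·AA·CC·BD·BD·CC·CC·CC·CC·CC·CC·CC·CC
    A ↦ BD
    B ↦ DC
    C ↦ CC
    D ↦ AA

A->BD, B->DC, C->CC, D->AA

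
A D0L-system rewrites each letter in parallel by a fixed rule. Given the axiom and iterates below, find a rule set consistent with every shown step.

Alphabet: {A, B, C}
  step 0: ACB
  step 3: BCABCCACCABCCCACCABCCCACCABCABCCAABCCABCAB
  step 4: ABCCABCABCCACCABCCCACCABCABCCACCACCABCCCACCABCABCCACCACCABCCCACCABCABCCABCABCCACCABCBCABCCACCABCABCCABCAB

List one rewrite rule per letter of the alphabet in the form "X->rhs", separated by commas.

  step 3 ⇒ step 4: BCABCCACCABCCCACCABCCCACCABCABCCAABCCABCAB ⇒ AB·CCA·BC·AB·CCA·CCA·BC·CCA·CCA·BC·AB·CCA·CCA·CCA·BC·CCA·CCA·BC·AB·CCA·CCA·CCA·BC·CCA·CCA·BC·AB·CCA·BC·AB·CCA·CCA·BC·BC·AB·CCA·CCA·BC·AB·CCA·BC·AB
    A ↦ BC
    B ↦ AB
    C ↦ CCA

A->BC, B->AB, C->CCA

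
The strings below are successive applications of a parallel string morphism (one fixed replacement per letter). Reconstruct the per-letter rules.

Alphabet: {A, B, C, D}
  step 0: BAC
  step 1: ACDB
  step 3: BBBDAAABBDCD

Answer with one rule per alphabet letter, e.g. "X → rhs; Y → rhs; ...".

A->CD, B->A, C->B, D->BBD

  step 0 ⇒ step 1: BAC ⇒ A·CD·B
    A ↦ CD
    B ↦ A
    C ↦ B
    D ↦ BBD  (constrained at step 1)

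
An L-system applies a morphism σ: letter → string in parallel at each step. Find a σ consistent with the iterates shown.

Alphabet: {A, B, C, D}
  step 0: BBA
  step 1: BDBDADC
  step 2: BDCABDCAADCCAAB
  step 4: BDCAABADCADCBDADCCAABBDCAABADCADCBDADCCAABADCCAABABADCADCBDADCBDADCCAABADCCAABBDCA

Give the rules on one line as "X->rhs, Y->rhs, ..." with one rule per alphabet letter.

A->ADC, B->BD, C->AB, D->CA

  step 1 ⇒ step 2: BDBDADC ⇒ BD·CA·BD·CA·ADC·CA·AB
    A ↦ ADC
    B ↦ BD
    C ↦ AB
    D ↦ CA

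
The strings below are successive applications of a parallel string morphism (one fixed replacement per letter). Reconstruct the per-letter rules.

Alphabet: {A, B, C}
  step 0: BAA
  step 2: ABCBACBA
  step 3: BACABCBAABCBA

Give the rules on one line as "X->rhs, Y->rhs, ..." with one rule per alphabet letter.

A->BA, B->C, C->AB

  step 2 ⇒ step 3: ABCBACBA ⇒ BA·C·AB·C·BA·AB·C·BA
    A ↦ BA
    B ↦ C
    C ↦ AB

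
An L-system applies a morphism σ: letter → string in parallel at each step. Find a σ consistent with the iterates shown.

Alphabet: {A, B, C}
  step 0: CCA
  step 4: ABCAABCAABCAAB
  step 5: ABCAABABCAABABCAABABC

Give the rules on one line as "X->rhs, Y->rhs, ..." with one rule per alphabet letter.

A->AB, B->C, C->A

  step 4 ⇒ step 5: ABCAABCAABCAAB ⇒ AB·C·A·AB·AB·C·A·AB·AB·C·A·AB·AB·C
    A ↦ AB
    B ↦ C
    C ↦ A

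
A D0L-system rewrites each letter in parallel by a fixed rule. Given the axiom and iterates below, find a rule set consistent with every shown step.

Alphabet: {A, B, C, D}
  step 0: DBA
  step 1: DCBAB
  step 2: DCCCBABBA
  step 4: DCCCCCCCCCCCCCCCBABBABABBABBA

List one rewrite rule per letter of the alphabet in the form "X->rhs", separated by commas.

  step 1 ⇒ step 2: DCBAB ⇒ DC·CC·BA·B·BA
    A ↦ B
    B ↦ BA
    C ↦ CC
    D ↦ DC

A->B, B->BA, C->CC, D->DC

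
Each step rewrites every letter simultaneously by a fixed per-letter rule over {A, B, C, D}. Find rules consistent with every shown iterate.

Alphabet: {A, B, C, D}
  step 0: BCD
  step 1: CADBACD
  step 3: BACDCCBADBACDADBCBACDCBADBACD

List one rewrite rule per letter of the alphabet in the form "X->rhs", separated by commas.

  step 0 ⇒ step 1: BCD ⇒ C·ADB·ACD
    B ↦ C
    C ↦ ADB
    D ↦ ACD
    A ↦ B  (constrained at step 1)

A->B, B->C, C->ADB, D->ACD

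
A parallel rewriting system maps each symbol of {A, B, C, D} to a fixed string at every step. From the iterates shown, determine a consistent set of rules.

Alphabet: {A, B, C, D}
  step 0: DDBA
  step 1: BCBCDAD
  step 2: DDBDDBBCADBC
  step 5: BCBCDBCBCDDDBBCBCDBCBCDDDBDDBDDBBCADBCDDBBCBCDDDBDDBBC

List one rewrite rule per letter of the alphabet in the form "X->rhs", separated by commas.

  step 1 ⇒ step 2: BCBCDAD ⇒ D·DB·D·DB·BC·AD·BC
    A ↦ AD
    B ↦ D
    C ↦ DB
    D ↦ BC

A->AD, B->D, C->DB, D->BC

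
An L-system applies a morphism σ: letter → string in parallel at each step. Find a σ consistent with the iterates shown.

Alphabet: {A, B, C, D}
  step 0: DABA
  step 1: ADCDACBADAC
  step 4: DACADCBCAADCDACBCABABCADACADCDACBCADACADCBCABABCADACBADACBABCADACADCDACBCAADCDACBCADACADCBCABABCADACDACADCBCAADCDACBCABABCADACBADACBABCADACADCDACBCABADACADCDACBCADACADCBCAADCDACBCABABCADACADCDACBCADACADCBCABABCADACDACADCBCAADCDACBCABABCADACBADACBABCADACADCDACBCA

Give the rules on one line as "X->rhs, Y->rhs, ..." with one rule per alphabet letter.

A->DAC, B->BA, C->BCA, D->ADC

  step 0 ⇒ step 1: DABA ⇒ ADC·DAC·BA·DAC
    A ↦ DAC
    B ↦ BA
    D ↦ ADC
    C ↦ BCA  (constrained at step 1)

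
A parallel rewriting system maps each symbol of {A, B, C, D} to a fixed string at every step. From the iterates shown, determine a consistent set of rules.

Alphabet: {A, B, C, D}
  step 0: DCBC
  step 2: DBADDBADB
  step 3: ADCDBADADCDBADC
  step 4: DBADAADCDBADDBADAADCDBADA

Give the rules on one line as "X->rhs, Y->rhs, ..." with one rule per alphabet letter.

A->DB, B->C, C->A, D->AD

  step 3 ⇒ step 4: ADCDBADADCDBADC ⇒ DB·AD·A·AD·C·DB·AD·DB·AD·A·AD·C·DB·AD·A
    A ↦ DB
    B ↦ C
    C ↦ A
    D ↦ AD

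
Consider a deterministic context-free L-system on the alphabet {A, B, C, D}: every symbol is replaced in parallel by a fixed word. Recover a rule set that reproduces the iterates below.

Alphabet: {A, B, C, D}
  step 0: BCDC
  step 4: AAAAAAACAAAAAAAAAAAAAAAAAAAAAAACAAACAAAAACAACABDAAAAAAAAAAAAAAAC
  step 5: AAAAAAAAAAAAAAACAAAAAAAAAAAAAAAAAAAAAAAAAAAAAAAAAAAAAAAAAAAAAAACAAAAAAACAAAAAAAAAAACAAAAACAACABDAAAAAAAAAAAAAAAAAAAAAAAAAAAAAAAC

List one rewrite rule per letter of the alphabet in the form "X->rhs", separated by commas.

  step 4 ⇒ step 5: AAAAAAACAAAAAAAAAAAAAAAAAAAAAAACAAACAAAAACAACABDAAAAAAAAAAAAAAAC ⇒ AA·AA·AA·AA·AA·AA·AA·AC·AA·AA·AA·AA·AA·AA·AA·AA·AA·AA·AA·AA·AA·AA·AA·AA·AA·AA·AA·AA·AA·AA·AA·AC·AA·AA·AA·AC·AA·AA·AA·AA·AA·AC·AA·AA·AC·AA·CA·BD·AA·AA·AA·AA·AA·AA·AA·AA·AA·AA·AA·AA·AA·AA·AA·AC
    A ↦ AA
    B ↦ CA
    C ↦ AC
    D ↦ BD

A->AA, B->CA, C->AC, D->BD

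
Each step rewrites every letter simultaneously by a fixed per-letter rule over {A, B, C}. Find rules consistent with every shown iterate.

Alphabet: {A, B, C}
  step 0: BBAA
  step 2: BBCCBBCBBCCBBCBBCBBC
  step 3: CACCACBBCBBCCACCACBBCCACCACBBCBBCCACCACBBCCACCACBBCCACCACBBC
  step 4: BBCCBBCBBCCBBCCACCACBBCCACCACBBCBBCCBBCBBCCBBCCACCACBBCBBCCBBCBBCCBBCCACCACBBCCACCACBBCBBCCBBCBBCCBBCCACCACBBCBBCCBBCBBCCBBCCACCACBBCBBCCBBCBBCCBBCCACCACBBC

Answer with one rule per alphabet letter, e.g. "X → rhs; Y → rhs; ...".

A->C, B->CAC, C->BBC

  step 3 ⇒ step 4: CACCACBBCBBCCACCACBBCCACCACBBCBBCCACCACBBCCACCACBBCCACCACBBC ⇒ BBC·C·BBC·BBC·C·BBC·CAC·CAC·BBC·CAC·CAC·BBC·BBC·C·BBC·BBC·C·BBC·CAC·CAC·BBC·BBC·C·BBC·BBC·C·BBC·CAC·CAC·BBC·CAC·CAC·BBC·BBC·C·BBC·BBC·C·BBC·CAC·CAC·BBC·BBC·C·BBC·BBC·C·BBC·CAC·CAC·BBC·BBC·C·BBC·BBC·C·BBC·CAC·CAC·BBC
    A ↦ C
    B ↦ CAC
    C ↦ BBC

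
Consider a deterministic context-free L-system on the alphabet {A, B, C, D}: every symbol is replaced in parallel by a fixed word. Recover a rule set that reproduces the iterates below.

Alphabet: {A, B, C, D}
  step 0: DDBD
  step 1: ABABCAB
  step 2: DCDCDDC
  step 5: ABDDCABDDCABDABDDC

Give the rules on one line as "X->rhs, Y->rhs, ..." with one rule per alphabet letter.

  step 1 ⇒ step 2: ABABCAB ⇒ D·C·D·C·D·D·C
    A ↦ D
    B ↦ C
    C ↦ D
  step 0 ⇒ step 1: DDBD ⇒ AB·AB·C·AB
    D ↦ AB

A->D, B->C, C->D, D->AB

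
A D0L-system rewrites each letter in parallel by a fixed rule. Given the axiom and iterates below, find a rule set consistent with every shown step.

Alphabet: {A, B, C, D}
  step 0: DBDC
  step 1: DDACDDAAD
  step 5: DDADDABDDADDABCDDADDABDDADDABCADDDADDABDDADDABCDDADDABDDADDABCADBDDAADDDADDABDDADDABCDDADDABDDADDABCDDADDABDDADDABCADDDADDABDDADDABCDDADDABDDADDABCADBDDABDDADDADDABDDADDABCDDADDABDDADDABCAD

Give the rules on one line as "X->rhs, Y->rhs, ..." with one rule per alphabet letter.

  step 0 ⇒ step 1: DBDC ⇒ DDA·C·DDA·AD
    B ↦ C
    C ↦ AD
    D ↦ DDA
    A ↦ B  (constrained at step 1)

A->B, B->C, C->AD, D->DDA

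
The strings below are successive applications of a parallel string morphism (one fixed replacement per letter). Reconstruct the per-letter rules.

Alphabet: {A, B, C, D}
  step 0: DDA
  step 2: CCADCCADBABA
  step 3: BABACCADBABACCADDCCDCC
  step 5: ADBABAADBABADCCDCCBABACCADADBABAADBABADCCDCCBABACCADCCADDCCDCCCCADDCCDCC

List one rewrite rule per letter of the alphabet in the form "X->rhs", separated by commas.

A->CC, B->D, C->BA, D->AD

  step 2 ⇒ step 3: CCADCCADBABA ⇒ BA·BA·CC·AD·BA·BA·CC·AD·D·CC·D·CC
    A ↦ CC
    B ↦ D
    C ↦ BA
    D ↦ AD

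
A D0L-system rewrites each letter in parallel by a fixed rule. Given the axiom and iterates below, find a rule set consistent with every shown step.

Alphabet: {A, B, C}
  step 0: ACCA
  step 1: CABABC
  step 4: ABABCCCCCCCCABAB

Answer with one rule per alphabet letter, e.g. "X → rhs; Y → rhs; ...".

A->C, B->C, C->AB

  step 0 ⇒ step 1: ACCA ⇒ C·AB·AB·C
    A ↦ C
    C ↦ AB
    B ↦ C  (constrained at step 1)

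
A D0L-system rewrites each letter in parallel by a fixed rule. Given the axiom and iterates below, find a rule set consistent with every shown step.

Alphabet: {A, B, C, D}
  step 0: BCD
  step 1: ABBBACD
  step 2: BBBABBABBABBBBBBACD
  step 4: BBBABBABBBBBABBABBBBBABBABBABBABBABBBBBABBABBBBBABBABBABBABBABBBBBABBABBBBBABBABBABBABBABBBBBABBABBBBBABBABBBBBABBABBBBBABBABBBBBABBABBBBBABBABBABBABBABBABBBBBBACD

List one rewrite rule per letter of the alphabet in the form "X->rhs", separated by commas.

  step 1 ⇒ step 2: ABBBACD ⇒ BBB·ABB·ABB·ABB·BBB·BA·CD
    A ↦ BBB
    B ↦ ABB
    C ↦ BA
    D ↦ CD

A->BBB, B->ABB, C->BA, D->CD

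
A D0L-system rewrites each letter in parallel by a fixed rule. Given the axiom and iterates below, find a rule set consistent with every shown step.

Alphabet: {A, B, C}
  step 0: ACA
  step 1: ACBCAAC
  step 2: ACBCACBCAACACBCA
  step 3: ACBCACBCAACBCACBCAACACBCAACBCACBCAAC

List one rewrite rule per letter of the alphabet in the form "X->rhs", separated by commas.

A->AC, B->C, C->BCA

  step 2 ⇒ step 3: ACBCACBCAACACBCA ⇒ AC·BCA·C·BCA·AC·BCA·C·BCA·AC·AC·BCA·AC·BCA·C·BCA·AC
    A ↦ AC
    B ↦ C
    C ↦ BCA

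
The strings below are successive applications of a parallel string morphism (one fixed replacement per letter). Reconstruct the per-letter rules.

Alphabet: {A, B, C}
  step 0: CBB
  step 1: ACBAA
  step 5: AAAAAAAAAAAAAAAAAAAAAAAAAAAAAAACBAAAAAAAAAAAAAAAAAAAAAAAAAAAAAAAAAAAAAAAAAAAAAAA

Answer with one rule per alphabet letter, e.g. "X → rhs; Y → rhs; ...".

A->AA, B->A, C->ACB

  step 0 ⇒ step 1: CBB ⇒ ACB·A·A
    B ↦ A
    C ↦ ACB
    A ↦ AA  (constrained at step 1)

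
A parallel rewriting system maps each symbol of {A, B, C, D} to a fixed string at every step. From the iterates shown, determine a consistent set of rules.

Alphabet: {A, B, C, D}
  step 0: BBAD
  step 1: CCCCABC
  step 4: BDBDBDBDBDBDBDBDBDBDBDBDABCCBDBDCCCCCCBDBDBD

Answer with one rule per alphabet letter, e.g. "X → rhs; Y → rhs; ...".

  step 0 ⇒ step 1: BBAD ⇒ CC·CC·AB·C
    A ↦ AB
    B ↦ CC
    D ↦ C
    C ↦ BD  (constrained at step 1)

A->AB, B->CC, C->BD, D->C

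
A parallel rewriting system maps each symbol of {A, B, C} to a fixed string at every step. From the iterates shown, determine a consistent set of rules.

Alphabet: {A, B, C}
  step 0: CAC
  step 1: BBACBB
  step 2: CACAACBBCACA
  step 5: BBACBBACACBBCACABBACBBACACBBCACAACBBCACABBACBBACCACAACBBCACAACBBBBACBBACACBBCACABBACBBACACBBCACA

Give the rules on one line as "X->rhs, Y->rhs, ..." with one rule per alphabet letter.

A->AC, B->CA, C->BB

  step 1 ⇒ step 2: BBACBB ⇒ CA·CA·AC·BB·CA·CA
    A ↦ AC
    B ↦ CA
    C ↦ BB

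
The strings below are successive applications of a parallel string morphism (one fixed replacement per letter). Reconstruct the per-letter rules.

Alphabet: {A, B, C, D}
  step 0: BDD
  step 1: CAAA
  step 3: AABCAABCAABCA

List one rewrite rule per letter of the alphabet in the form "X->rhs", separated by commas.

A->AB, B->CA, C->D, D->A

  step 0 ⇒ step 1: BDD ⇒ CA·A·A
    B ↦ CA
    D ↦ A
    A ↦ AB  (constrained at step 1)
    C ↦ D  (constrained at step 1)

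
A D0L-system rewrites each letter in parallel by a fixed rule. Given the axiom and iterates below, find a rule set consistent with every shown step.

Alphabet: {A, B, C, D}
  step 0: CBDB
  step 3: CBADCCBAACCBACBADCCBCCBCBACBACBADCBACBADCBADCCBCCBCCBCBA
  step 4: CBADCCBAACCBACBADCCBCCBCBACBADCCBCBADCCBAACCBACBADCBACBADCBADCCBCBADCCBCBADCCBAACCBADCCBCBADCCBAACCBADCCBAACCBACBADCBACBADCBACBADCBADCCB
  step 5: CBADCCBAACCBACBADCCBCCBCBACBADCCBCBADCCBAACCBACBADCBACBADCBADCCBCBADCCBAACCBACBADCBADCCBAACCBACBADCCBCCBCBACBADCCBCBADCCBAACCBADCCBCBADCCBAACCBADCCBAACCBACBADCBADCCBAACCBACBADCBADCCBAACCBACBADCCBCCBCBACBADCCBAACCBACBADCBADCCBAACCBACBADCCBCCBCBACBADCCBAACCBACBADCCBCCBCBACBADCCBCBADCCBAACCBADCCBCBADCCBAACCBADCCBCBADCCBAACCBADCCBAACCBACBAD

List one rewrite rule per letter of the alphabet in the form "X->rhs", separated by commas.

A->CCB, B->D, C->CBA, D->AAC

  step 4 ⇒ step 5: CBADCCBAACCBACBADCCBCCBCBACBADCCBCBADCCBAACCBACBADCBACBADCBADCCBCBADCCBCBADCCBAACCBADCCBCBADCCBAACCBADCCBAACCBACBADCBACBADCBACBADCBADCCB ⇒ CBA·D·CCB·AAC·CBA·CBA·D·CCB·CCB·CBA·CBA·D·CCB·CBA·D·CCB·AAC·CBA·CBA·D·CBA·CBA·D·CBA·D·CCB·CBA·D·CCB·AAC·CBA·CBA·D·CBA·D·CCB·AAC·CBA·CBA·D·CCB·CCB·CBA·CBA·D·CCB·CBA·D·CCB·AAC·CBA·D·CCB·CBA·D·CCB·AAC·CBA·D·CCB·AAC·CBA·CBA·D·CBA·D·CCB·AAC·CBA·CBA·D·CBA·D·CCB·AAC·CBA·CBA·D·CCB·CCB·CBA·CBA·D·CCB·AAC·CBA·CBA·D·CBA·D·CCB·AAC·CBA·CBA·D·CCB·CCB·CBA·CBA·D·CCB·AAC·CBA·CBA·D·CCB·CCB·CBA·CBA·D·CCB·CBA·D·CCB·AAC·CBA·D·CCB·CBA·D·CCB·AAC·CBA·D·CCB·CBA·D·CCB·AAC·CBA·D·CCB·AAC·CBA·CBA·D
    A ↦ CCB
    B ↦ D
    C ↦ CBA
    D ↦ AAC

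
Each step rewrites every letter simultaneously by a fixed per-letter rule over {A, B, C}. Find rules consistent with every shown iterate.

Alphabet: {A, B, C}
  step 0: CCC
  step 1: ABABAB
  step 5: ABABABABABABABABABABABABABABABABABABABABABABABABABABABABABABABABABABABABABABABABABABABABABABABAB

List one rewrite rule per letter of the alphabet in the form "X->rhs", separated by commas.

A->CC, B->CC, C->AB

  step 0 ⇒ step 1: CCC ⇒ AB·AB·AB
    C ↦ AB
    A ↦ CC  (constrained at step 1)
    B ↦ CC  (constrained at step 1)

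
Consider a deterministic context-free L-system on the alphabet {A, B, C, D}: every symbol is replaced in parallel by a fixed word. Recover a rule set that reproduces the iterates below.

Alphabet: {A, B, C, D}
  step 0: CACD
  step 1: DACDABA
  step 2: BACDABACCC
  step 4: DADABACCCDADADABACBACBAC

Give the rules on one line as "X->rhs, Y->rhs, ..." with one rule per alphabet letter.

A->C, B->C, C->DA, D->BA

  step 1 ⇒ step 2: DACDABA ⇒ BA·C·DA·BA·C·C·C
    A ↦ C
    B ↦ C
    C ↦ DA
    D ↦ BA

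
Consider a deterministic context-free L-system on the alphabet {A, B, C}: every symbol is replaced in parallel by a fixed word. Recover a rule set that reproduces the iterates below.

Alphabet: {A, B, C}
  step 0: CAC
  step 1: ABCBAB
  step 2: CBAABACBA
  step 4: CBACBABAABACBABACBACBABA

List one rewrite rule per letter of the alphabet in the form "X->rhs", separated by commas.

  step 1 ⇒ step 2: ABCBAB ⇒ CB·A·AB·A·CB·A
    A ↦ CB
    B ↦ A
    C ↦ AB

A->CB, B->A, C->AB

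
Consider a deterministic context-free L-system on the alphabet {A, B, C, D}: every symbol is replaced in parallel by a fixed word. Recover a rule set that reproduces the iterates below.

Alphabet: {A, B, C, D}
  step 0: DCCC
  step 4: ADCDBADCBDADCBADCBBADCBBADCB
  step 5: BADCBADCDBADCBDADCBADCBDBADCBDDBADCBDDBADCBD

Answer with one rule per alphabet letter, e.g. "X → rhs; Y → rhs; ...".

  step 4 ⇒ step 5: ADCDBADCBDADCBADCBBADCBBADCB ⇒ B·ADC·B·ADC·D·B·ADC·B·D·ADC·B·ADC·B·D·B·ADC·B·D·D·B·ADC·B·D·D·B·ADC·B·D
    A ↦ B
    B ↦ D
    C ↦ B
    D ↦ ADC

A->B, B->D, C->B, D->ADC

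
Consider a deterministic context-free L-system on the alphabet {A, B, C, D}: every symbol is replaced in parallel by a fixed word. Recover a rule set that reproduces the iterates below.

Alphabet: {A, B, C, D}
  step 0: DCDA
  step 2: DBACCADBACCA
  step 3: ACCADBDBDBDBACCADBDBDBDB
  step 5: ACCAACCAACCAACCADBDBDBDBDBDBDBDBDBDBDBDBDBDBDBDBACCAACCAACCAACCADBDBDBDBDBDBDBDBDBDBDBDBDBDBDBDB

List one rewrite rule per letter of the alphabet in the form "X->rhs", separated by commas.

A->DB, B->CCA, C->DB, D->A

  step 2 ⇒ step 3: DBACCADBACCA ⇒ A·CCA·DB·DB·DB·DB·A·CCA·DB·DB·DB·DB
    A ↦ DB
    B ↦ CCA
    C ↦ DB
    D ↦ A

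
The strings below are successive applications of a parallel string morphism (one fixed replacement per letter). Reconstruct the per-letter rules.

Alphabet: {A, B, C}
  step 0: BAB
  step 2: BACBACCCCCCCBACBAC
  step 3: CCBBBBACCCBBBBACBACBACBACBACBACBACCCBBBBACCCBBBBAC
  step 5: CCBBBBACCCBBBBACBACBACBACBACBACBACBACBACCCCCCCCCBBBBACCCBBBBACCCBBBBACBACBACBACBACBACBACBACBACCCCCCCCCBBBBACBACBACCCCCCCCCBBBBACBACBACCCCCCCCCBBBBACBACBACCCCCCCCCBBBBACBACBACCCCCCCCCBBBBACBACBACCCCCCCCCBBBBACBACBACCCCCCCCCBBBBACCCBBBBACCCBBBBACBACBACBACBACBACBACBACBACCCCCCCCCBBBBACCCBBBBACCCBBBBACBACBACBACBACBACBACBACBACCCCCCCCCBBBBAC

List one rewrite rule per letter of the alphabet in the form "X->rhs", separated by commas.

  step 2 ⇒ step 3: BACBACCCCCCCBACBAC ⇒ CC·BBB·BAC·CC·BBB·BAC·BAC·BAC·BAC·BAC·BAC·BAC·CC·BBB·BAC·CC·BBB·BAC
    A ↦ BBB
    B ↦ CC
    C ↦ BAC

A->BBB, B->CC, C->BAC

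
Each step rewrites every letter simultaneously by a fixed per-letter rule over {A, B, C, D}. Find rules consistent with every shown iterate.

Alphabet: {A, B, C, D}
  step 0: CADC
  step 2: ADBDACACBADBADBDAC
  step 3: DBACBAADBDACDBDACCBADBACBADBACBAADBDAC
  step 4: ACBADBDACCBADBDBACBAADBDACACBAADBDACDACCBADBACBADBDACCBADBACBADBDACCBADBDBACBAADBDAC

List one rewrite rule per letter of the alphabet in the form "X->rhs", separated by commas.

  step 3 ⇒ step 4: DBACBAADBDACDBDACCBADBACBADBACBAADBDAC ⇒ A·CBA·DB·DAC·CBA·DB·DB·A·CBA·A·DB·DAC·A·CBA·A·DB·DAC·DAC·CBA·DB·A·CBA·DB·DAC·CBA·DB·A·CBA·DB·DAC·CBA·DB·DB·A·CBA·A·DB·DAC
    A ↦ DB
    B ↦ CBA
    C ↦ DAC
    D ↦ A

A->DB, B->CBA, C->DAC, D->A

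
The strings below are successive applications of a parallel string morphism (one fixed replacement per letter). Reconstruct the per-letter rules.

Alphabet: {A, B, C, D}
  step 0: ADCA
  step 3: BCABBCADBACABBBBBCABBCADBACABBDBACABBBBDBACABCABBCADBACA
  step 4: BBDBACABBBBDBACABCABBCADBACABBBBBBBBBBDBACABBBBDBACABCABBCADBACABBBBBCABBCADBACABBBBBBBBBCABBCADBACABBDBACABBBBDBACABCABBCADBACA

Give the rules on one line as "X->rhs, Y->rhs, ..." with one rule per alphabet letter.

A->CA, B->BB, C->DBA, D->BCA

  step 3 ⇒ step 4: BCABBCADBACABBBBBCABBCADBACABBDBACABBBBDBACABCABBCADBACA ⇒ BB·DBA·CA·BB·BB·DBA·CA·BCA·BB·CA·DBA·CA·BB·BB·BB·BB·BB·DBA·CA·BB·BB·DBA·CA·BCA·BB·CA·DBA·CA·BB·BB·BCA·BB·CA·DBA·CA·BB·BB·BB·BB·BCA·BB·CA·DBA·CA·BB·DBA·CA·BB·BB·DBA·CA·BCA·BB·CA·DBA·CA
    A ↦ CA
    B ↦ BB
    C ↦ DBA
    D ↦ BCA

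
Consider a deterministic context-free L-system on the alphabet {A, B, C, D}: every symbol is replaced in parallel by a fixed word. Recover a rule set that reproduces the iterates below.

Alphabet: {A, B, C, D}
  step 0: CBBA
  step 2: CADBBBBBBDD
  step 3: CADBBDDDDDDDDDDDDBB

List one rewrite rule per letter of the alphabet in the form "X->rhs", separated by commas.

A->DB, B->DD, C->CA, D->B

  step 2 ⇒ step 3: CADBBBBBBDD ⇒ CA·DB·B·DD·DD·DD·DD·DD·DD·B·B
    A ↦ DB
    B ↦ DD
    C ↦ CA
    D ↦ B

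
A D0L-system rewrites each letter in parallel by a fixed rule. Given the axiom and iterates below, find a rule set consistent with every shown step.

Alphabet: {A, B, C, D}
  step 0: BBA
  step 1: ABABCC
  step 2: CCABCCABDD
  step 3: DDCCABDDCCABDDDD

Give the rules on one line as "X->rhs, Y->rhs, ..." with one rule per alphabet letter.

A->CC, B->AB, C->D, D->DD

  step 2 ⇒ step 3: CCABCCABDD ⇒ D·D·CC·AB·D·D·CC·AB·DD·DD
    A ↦ CC
    B ↦ AB
    C ↦ D
    D ↦ DD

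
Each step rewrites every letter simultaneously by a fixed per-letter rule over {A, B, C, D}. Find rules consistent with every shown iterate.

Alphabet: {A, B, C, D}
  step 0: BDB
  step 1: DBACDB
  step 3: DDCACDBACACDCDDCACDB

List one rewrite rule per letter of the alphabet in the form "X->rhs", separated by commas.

A->D, B->DB, C->DC, D->AC

  step 0 ⇒ step 1: BDB ⇒ DB·AC·DB
    B ↦ DB
    D ↦ AC
    A ↦ D  (constrained at step 1)
    C ↦ DC  (constrained at step 1)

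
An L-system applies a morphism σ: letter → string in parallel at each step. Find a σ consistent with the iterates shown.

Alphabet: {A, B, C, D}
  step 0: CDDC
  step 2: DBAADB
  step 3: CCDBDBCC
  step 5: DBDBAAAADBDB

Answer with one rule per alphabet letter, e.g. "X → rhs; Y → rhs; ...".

A->DB, B->C, C->A, D->C

  step 2 ⇒ step 3: DBAADB ⇒ C·C·DB·DB·C·C
    A ↦ DB
    B ↦ C
    D ↦ C
    C ↦ A  (constrained at step 0)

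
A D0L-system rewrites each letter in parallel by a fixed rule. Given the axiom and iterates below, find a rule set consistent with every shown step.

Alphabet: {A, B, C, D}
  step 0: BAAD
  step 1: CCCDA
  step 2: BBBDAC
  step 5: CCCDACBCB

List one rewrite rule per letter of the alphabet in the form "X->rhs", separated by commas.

A->C, B->C, C->B, D->DA

  step 1 ⇒ step 2: CCCDA ⇒ B·B·B·DA·C
    A ↦ C
    C ↦ B
    D ↦ DA
  step 0 ⇒ step 1: BAAD ⇒ C·C·C·DA
    B ↦ C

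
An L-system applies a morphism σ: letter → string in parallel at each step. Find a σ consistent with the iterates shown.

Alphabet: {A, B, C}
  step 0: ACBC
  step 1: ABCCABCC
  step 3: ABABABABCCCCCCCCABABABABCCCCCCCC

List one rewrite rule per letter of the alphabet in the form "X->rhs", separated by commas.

A->AB, B->AB, C->CC

  step 0 ⇒ step 1: ACBC ⇒ AB·CC·AB·CC
    A ↦ AB
    B ↦ AB
    C ↦ CC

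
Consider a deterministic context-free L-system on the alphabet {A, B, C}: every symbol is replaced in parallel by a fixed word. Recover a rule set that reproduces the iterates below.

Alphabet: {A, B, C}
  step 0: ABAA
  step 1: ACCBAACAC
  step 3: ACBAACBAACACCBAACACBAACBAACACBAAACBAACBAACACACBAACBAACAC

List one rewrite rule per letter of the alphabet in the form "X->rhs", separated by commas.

A->AC, B->CBA, C->BAA

  step 0 ⇒ step 1: ABAA ⇒ AC·CBA·AC·AC
    A ↦ AC
    B ↦ CBA
    C ↦ BAA  (constrained at step 1)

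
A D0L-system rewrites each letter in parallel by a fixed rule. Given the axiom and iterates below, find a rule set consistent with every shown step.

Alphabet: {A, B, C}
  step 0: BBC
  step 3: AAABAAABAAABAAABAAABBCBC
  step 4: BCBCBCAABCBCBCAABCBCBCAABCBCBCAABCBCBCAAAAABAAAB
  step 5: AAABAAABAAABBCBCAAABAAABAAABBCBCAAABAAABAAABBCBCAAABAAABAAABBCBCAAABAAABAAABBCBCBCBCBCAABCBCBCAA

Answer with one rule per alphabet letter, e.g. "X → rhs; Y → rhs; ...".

  step 4 ⇒ step 5: BCBCBCAABCBCBCAABCBCBCAABCBCBCAABCBCBCAAAAABAAAB ⇒ AA·AB·AA·AB·AA·AB·BC·BC·AA·AB·AA·AB·AA·AB·BC·BC·AA·AB·AA·AB·AA·AB·BC·BC·AA·AB·AA·AB·AA·AB·BC·BC·AA·AB·AA·AB·AA·AB·BC·BC·BC·BC·BC·AA·BC·BC·BC·AA
    A ↦ BC
    B ↦ AA
    C ↦ AB

A->BC, B->AA, C->AB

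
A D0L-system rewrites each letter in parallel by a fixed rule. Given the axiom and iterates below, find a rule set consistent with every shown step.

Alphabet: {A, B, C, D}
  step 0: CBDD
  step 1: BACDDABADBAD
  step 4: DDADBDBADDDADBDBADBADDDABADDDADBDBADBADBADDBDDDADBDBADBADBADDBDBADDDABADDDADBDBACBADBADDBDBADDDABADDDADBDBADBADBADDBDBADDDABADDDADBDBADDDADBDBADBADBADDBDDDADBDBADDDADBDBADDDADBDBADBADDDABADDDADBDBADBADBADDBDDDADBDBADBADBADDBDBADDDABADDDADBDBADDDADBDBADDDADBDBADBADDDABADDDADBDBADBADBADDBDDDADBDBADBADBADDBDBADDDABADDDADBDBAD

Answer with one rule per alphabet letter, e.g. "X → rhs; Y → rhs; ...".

  step 0 ⇒ step 1: CBDD ⇒ BAC·DDA·BAD·BAD
    B ↦ DDA
    C ↦ BAC
    D ↦ BAD
    A ↦ DBD  (constrained at step 1)

A->DBD, B->DDA, C->BAC, D->BAD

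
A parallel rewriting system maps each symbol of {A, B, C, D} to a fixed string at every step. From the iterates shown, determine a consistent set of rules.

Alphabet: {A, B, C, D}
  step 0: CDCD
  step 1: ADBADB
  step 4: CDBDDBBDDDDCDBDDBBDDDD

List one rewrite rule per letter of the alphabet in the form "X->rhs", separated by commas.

  step 0 ⇒ step 1: CDCD ⇒ AD·B·AD·B
    C ↦ AD
    D ↦ B
    A ↦ CD  (constrained at step 1)
    B ↦ DD  (constrained at step 1)

A->CD, B->DD, C->AD, D->B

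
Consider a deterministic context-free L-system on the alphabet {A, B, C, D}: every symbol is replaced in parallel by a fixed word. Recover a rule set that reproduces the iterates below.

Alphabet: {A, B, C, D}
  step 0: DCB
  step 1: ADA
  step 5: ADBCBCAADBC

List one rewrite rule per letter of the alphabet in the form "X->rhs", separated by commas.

  step 0 ⇒ step 1: DCB ⇒ A·D·A
    B ↦ A
    C ↦ D
    D ↦ A
    A ↦ BC  (constrained at step 1)

A->BC, B->A, C->D, D->A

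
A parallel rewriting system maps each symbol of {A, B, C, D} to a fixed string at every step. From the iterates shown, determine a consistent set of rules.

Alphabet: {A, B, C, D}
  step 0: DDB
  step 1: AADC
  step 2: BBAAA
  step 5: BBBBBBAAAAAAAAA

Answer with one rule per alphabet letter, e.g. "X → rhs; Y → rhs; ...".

A->B, B->DC, C->AA, D->A

  step 1 ⇒ step 2: AADC ⇒ B·B·A·AA
    A ↦ B
    C ↦ AA
    D ↦ A
  step 0 ⇒ step 1: DDB ⇒ A·A·DC
    B ↦ DC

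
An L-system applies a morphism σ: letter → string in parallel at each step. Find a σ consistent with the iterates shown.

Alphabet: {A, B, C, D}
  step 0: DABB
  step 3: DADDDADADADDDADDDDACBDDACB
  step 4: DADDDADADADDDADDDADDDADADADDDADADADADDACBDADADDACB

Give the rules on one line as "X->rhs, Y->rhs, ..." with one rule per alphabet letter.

A->DD, B->CB, C->A, D->DA

  step 3 ⇒ step 4: DADDDADADADDDADDDDACBDDACB ⇒ DA·DD·DA·DA·DA·DD·DA·DD·DA·DD·DA·DA·DA·DD·DA·DA·DA·DA·DD·A·CB·DA·DA·DD·A·CB
    A ↦ DD
    B ↦ CB
    C ↦ A
    D ↦ DA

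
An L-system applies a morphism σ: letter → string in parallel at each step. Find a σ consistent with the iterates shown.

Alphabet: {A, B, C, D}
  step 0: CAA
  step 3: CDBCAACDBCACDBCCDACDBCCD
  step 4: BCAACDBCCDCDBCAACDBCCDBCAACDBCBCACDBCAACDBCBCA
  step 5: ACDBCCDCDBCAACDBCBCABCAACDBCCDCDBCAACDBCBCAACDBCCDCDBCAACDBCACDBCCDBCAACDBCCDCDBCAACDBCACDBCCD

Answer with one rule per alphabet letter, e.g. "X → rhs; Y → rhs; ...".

A->CD, B->ACD, C->BC, D->A

  step 4 ⇒ step 5: BCAACDBCCDCDBCAACDBCCDBCAACDBCBCACDBCAACDBCBCA ⇒ ACD·BC·CD·CD·BC·A·ACD·BC·BC·A·BC·A·ACD·BC·CD·CD·BC·A·ACD·BC·BC·A·ACD·BC·CD·CD·BC·A·ACD·BC·ACD·BC·CD·BC·A·ACD·BC·CD·CD·BC·A·ACD·BC·ACD·BC·CD
    A ↦ CD
    B ↦ ACD
    C ↦ BC
    D ↦ A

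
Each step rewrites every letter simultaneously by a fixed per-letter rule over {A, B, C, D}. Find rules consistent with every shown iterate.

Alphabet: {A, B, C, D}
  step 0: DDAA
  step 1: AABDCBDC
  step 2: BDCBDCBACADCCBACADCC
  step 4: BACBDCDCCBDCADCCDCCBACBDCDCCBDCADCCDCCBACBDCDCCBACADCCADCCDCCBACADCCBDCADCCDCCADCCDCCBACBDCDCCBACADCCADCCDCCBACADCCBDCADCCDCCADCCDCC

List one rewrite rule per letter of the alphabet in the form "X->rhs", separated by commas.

A->BDC, B->BAC, C->DCC, D->A

  step 1 ⇒ step 2: AABDCBDC ⇒ BDC·BDC·BAC·A·DCC·BAC·A·DCC
    A ↦ BDC
    B ↦ BAC
    C ↦ DCC
    D ↦ A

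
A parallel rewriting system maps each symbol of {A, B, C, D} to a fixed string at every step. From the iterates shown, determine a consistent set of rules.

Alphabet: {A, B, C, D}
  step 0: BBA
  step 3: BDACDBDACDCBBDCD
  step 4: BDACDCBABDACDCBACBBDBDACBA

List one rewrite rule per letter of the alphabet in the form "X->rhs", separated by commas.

A->CD, B->BD, C->CB, D->A

  step 3 ⇒ step 4: BDACDBDACDCBBDCD ⇒ BD·A·CD·CB·A·BD·A·CD·CB·A·CB·BD·BD·A·CB·A
    A ↦ CD
    B ↦ BD
    C ↦ CB
    D ↦ A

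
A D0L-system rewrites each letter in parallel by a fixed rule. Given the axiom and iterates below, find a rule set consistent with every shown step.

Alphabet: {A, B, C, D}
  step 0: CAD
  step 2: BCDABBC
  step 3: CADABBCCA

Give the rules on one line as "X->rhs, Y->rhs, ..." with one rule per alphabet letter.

A->B, B->C, C->A, D->DAB

  step 2 ⇒ step 3: BCDABBC ⇒ C·A·DAB·B·C·C·A
    A ↦ B
    B ↦ C
    C ↦ A
    D ↦ DAB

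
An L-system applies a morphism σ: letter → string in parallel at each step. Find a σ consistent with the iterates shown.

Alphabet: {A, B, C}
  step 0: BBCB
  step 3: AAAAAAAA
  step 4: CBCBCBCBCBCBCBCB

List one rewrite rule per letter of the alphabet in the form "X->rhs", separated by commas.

A->CB, B->A, C->A

  step 3 ⇒ step 4: AAAAAAAA ⇒ CB·CB·CB·CB·CB·CB·CB·CB
    A ↦ CB
    B ↦ A  (constrained at step 0)
    C ↦ A  (constrained at step 0)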